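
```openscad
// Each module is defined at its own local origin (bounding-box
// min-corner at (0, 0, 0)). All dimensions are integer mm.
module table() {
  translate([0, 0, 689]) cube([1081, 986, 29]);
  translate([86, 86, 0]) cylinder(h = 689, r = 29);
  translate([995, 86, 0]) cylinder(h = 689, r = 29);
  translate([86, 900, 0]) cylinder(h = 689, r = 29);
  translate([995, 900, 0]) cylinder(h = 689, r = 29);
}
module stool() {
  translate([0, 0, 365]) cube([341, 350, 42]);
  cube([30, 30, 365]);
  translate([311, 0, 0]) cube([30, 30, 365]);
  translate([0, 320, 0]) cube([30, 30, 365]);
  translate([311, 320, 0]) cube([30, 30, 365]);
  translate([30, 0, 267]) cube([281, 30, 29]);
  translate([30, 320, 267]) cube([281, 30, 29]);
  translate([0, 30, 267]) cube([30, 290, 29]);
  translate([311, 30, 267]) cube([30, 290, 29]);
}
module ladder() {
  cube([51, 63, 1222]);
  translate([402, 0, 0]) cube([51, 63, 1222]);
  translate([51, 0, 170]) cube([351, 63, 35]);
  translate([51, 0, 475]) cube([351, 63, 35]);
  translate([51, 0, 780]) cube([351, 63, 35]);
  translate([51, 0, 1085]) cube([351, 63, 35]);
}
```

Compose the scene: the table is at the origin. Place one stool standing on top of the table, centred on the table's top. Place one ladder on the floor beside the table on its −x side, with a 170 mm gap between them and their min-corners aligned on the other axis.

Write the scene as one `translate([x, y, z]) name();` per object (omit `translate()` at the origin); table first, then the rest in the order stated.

table();
translate([370, 318, 718]) stool();
translate([-623, 0, 0]) ladder();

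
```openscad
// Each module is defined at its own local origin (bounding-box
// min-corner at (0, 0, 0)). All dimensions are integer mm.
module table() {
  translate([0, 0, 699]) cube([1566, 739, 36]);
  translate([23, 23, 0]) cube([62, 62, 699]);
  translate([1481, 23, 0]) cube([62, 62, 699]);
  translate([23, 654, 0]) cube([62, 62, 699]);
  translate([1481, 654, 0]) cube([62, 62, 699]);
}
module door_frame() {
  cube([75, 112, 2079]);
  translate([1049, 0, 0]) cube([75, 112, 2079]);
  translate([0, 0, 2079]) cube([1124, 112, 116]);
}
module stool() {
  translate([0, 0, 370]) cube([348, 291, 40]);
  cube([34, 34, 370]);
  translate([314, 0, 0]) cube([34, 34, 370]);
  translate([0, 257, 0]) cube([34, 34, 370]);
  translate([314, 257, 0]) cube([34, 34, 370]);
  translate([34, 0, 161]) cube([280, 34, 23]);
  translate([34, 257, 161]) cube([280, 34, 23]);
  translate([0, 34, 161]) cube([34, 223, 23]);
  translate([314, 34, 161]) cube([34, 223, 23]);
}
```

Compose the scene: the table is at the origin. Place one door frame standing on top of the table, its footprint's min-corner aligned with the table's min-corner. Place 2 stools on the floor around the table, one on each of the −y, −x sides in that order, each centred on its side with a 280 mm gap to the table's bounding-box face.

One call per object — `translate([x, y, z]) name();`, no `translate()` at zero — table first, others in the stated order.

table();
translate([0, 0, 735]) door_frame();
translate([609, -571, 0]) stool();
translate([-628, 224, 0]) stool();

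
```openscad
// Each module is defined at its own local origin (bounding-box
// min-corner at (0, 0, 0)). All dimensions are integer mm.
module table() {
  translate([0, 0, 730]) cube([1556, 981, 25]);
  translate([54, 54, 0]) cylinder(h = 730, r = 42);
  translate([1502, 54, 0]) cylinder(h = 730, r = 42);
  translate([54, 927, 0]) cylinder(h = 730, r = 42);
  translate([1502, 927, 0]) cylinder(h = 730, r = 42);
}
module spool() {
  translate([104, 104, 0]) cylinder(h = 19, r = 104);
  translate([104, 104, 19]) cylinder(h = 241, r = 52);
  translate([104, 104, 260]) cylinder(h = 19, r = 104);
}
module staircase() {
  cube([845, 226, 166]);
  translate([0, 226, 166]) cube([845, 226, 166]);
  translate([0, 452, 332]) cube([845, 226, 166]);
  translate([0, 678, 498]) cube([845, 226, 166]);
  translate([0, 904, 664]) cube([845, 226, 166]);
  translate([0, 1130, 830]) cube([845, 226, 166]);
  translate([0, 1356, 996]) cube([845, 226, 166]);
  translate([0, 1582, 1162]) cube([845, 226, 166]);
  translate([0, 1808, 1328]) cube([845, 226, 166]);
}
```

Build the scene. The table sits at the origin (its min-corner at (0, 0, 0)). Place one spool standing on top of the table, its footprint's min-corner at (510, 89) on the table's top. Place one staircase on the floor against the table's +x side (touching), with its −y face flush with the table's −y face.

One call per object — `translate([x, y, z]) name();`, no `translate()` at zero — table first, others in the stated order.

table();
translate([510, 89, 755]) spool();
translate([1556, 0, 0]) staircase();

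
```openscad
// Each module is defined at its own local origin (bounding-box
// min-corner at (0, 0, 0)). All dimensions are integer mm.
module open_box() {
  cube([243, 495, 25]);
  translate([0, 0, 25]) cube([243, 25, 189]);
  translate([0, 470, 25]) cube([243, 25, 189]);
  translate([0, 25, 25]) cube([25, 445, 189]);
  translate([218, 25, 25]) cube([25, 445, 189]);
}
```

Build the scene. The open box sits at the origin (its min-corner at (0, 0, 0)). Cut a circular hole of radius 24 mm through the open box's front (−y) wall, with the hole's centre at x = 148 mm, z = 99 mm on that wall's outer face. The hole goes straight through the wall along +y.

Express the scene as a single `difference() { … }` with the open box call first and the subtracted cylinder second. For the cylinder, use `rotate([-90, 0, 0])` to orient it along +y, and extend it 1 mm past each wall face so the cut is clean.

difference() {
  open_box();
  translate([148, -1, 99]) rotate([-90, 0, 0]) cylinder(h = 27, r = 24);
}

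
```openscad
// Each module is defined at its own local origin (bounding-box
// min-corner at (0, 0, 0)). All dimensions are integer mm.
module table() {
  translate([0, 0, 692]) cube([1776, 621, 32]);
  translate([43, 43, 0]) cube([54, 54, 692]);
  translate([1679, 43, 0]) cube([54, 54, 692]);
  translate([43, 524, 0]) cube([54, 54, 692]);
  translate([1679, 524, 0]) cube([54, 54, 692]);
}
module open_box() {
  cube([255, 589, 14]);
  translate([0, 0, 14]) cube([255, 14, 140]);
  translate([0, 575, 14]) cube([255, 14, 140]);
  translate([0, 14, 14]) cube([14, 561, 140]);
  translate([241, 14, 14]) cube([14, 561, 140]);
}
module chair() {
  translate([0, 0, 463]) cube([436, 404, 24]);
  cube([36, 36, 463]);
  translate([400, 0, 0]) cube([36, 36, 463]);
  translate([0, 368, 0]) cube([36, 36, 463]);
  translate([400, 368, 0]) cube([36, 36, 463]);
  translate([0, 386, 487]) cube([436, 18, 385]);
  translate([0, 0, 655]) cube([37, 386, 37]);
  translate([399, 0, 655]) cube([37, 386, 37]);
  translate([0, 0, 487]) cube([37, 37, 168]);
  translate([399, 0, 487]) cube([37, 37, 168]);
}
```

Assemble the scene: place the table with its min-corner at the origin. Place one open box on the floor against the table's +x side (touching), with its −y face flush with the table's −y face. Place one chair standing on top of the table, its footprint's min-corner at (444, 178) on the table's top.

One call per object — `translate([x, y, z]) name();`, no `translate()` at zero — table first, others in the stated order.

table();
translate([1776, 0, 0]) open_box();
translate([444, 178, 724]) chair();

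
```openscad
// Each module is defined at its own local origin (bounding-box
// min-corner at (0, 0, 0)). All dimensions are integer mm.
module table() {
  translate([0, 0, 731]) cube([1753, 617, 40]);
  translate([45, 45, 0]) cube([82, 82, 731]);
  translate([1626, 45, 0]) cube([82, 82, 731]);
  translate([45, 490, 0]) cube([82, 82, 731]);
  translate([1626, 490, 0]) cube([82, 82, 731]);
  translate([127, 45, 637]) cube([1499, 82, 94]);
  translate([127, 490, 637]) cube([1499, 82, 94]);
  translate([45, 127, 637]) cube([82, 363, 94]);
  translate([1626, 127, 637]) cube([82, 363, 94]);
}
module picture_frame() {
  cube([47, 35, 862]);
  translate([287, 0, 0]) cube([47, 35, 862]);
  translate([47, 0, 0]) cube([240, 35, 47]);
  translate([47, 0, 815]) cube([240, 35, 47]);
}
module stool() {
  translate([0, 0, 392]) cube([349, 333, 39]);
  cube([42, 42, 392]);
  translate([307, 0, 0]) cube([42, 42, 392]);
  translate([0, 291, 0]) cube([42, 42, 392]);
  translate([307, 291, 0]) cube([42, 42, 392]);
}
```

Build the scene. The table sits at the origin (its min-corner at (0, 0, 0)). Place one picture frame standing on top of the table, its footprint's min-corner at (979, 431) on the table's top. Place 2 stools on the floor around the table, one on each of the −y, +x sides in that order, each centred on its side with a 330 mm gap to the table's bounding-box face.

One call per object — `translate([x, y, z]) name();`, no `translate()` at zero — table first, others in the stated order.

table();
translate([979, 431, 771]) picture_frame();
translate([702, -663, 0]) stool();
translate([2083, 142, 0]) stool();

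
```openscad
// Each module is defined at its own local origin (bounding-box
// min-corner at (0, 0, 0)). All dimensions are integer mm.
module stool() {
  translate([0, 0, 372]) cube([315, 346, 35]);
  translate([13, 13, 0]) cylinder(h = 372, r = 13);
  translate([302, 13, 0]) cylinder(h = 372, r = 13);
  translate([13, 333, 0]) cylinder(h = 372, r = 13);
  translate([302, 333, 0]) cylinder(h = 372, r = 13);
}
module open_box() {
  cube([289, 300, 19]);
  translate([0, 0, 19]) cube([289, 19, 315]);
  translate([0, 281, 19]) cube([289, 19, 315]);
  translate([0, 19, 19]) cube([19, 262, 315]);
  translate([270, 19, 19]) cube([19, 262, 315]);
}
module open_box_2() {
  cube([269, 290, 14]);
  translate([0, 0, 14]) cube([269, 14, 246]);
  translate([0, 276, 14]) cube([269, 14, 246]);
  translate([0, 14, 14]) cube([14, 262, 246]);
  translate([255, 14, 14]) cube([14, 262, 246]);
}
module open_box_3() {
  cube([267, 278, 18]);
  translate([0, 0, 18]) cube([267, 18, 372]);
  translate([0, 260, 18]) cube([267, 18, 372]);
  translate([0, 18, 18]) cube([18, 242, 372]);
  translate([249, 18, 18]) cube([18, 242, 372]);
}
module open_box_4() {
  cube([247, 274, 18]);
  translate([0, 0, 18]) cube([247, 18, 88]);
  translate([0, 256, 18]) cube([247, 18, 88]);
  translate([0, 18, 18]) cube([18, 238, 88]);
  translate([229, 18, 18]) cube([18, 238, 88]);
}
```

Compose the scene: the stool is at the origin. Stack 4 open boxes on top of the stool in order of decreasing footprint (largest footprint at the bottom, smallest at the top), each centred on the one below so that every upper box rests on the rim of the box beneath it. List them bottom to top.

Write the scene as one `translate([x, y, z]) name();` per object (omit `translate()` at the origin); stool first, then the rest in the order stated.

stool();
translate([13, 23, 407]) open_box();
translate([23, 28, 741]) open_box_2();
translate([24, 34, 1001]) open_box_3();
translate([34, 36, 1391]) open_box_4();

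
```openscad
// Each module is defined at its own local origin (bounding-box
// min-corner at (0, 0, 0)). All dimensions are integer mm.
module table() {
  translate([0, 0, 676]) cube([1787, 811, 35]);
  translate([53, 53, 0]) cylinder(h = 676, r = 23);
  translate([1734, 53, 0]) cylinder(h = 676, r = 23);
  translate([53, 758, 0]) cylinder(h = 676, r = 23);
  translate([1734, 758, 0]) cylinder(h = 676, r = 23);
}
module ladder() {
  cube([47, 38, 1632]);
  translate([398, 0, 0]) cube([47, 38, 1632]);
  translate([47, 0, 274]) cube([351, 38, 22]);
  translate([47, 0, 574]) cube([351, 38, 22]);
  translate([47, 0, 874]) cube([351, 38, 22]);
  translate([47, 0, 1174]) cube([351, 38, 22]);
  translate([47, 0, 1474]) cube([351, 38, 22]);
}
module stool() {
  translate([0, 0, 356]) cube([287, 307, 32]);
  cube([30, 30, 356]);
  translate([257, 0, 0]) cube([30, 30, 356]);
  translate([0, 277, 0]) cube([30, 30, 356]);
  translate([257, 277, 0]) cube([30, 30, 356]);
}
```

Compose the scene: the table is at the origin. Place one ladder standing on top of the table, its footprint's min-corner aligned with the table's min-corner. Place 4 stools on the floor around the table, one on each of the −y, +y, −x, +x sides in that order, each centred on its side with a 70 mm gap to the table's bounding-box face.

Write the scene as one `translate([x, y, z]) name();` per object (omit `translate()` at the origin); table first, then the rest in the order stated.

table();
translate([0, 0, 711]) ladder();
translate([750, -377, 0]) stool();
translate([750, 881, 0]) stool();
translate([-357, 252, 0]) stool();
translate([1857, 252, 0]) stool();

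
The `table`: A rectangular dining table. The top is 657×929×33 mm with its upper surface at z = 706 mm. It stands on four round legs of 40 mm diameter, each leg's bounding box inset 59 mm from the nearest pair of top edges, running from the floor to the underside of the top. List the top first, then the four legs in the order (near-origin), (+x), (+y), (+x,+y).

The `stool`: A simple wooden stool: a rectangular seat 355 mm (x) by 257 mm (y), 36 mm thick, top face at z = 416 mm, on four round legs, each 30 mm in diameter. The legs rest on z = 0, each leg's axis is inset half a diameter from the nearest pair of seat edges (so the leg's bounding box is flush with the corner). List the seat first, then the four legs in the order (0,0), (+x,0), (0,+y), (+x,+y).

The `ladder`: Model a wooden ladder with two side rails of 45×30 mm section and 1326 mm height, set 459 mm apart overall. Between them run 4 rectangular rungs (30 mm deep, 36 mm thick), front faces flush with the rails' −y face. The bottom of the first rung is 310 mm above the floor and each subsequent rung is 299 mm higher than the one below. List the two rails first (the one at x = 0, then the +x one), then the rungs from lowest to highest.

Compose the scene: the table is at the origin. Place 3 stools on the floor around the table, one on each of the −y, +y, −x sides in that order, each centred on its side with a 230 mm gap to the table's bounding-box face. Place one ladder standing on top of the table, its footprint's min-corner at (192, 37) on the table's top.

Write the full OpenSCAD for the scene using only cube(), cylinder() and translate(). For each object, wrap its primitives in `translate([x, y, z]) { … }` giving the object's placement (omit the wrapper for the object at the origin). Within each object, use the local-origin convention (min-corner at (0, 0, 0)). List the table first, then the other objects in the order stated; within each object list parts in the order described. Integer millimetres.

translate([0, 0, 673]) cube([657, 929, 33]);
translate([79, 79, 0]) cylinder(h = 673, r = 20);
translate([578, 79, 0]) cylinder(h = 673, r = 20);
translate([79, 850, 0]) cylinder(h = 673, r = 20);
translate([578, 850, 0]) cylinder(h = 673, r = 20);
translate([151, -487, 0]) {
  translate([0, 0, 380]) cube([355, 257, 36]);
  translate([15, 15, 0]) cylinder(h = 380, r = 15);
  translate([340, 15, 0]) cylinder(h = 380, r = 15);
  translate([15, 242, 0]) cylinder(h = 380, r = 15);
  translate([340, 242, 0]) cylinder(h = 380, r = 15);
}
translate([151, 1159, 0]) {
  translate([0, 0, 380]) cube([355, 257, 36]);
  translate([15, 15, 0]) cylinder(h = 380, r = 15);
  translate([340, 15, 0]) cylinder(h = 380, r = 15);
  translate([15, 242, 0]) cylinder(h = 380, r = 15);
  translate([340, 242, 0]) cylinder(h = 380, r = 15);
}
translate([-585, 336, 0]) {
  translate([0, 0, 380]) cube([355, 257, 36]);
  translate([15, 15, 0]) cylinder(h = 380, r = 15);
  translate([340, 15, 0]) cylinder(h = 380, r = 15);
  translate([15, 242, 0]) cylinder(h = 380, r = 15);
  translate([340, 242, 0]) cylinder(h = 380, r = 15);
}
translate([192, 37, 706]) {
  cube([45, 30, 1326]);
  translate([414, 0, 0]) cube([45, 30, 1326]);
  translate([45, 0, 310]) cube([369, 30, 36]);
  translate([45, 0, 609]) cube([369, 30, 36]);
  translate([45, 0, 908]) cube([369, 30, 36]);
  translate([45, 0, 1207]) cube([369, 30, 36]);
}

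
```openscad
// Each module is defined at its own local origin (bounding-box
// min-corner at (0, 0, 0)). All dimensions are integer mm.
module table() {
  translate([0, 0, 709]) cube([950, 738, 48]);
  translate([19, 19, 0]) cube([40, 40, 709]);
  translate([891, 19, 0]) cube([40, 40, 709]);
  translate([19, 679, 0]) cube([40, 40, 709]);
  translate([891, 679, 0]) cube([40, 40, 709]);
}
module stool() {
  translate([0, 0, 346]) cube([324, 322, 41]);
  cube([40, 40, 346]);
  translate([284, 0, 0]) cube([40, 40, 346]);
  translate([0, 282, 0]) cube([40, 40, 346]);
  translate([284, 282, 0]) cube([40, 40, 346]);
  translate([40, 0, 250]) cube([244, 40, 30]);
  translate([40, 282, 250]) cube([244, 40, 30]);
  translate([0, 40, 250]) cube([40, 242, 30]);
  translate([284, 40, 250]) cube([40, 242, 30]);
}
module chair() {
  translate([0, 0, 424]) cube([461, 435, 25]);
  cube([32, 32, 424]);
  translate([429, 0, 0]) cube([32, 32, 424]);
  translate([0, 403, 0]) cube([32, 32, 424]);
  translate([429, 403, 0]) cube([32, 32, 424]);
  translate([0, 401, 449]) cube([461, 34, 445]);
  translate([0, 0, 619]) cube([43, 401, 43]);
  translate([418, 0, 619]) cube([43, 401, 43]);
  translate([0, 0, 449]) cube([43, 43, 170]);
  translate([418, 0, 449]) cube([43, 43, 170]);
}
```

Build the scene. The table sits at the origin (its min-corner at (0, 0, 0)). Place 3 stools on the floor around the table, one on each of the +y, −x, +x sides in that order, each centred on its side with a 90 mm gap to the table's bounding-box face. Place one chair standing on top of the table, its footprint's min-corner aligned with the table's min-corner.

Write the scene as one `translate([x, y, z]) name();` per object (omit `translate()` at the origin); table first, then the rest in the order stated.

table();
translate([313, 828, 0]) stool();
translate([-414, 208, 0]) stool();
translate([1040, 208, 0]) stool();
translate([0, 0, 757]) chair();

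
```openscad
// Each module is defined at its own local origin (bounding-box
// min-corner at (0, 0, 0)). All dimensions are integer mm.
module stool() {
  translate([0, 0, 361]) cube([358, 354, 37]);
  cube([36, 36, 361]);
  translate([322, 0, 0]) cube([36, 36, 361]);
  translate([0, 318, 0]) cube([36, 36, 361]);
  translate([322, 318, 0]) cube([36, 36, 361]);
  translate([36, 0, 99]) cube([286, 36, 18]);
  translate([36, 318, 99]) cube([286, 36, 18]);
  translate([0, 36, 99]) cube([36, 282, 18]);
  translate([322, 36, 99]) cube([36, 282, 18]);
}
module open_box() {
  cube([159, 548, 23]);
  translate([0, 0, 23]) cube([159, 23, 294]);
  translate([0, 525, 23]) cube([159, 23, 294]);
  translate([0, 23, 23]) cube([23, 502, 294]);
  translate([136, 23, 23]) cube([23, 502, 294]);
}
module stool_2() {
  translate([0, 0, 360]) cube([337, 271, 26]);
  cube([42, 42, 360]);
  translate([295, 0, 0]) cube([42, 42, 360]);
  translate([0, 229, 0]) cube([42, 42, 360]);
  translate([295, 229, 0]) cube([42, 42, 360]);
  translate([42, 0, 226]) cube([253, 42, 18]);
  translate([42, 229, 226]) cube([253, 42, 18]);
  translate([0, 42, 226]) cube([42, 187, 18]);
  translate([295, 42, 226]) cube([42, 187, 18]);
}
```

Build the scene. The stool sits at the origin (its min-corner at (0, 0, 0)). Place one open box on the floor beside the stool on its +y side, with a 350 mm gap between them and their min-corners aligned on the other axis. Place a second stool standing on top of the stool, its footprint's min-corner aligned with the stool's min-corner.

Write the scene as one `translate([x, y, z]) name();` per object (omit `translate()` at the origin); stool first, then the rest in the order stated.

stool();
translate([0, 704, 0]) open_box();
translate([0, 0, 398]) stool_2();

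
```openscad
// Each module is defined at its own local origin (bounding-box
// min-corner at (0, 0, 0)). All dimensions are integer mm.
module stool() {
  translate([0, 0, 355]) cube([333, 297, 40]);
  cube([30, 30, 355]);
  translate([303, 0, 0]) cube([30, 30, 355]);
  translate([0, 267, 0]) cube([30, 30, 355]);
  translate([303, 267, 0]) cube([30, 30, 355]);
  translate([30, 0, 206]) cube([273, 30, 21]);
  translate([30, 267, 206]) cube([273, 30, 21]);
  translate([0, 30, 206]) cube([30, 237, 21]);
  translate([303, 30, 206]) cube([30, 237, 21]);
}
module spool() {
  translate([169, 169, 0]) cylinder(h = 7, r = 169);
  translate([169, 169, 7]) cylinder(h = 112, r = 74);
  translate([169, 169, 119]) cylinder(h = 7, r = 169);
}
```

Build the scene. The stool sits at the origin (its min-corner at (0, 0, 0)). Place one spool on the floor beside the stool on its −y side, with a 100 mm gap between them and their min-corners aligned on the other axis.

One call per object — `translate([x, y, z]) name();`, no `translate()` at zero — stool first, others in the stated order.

stool();
translate([0, -438, 0]) spool();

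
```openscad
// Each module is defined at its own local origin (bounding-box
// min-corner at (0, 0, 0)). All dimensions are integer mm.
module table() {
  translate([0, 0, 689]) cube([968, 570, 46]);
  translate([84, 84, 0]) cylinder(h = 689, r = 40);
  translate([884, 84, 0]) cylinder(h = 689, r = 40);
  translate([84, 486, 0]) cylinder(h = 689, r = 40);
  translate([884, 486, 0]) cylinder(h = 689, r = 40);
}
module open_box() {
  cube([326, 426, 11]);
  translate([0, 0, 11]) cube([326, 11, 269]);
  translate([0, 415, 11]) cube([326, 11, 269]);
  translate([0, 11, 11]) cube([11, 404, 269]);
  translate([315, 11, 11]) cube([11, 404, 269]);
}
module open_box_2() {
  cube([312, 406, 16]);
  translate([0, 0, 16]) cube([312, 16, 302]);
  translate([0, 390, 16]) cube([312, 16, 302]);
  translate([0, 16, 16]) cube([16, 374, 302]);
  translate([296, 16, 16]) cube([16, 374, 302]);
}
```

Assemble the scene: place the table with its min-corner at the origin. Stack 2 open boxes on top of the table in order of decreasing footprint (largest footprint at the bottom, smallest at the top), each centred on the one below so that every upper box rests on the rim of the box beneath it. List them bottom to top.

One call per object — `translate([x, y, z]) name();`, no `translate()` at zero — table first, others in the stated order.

table();
translate([321, 72, 735]) open_box();
translate([328, 82, 1015]) open_box_2();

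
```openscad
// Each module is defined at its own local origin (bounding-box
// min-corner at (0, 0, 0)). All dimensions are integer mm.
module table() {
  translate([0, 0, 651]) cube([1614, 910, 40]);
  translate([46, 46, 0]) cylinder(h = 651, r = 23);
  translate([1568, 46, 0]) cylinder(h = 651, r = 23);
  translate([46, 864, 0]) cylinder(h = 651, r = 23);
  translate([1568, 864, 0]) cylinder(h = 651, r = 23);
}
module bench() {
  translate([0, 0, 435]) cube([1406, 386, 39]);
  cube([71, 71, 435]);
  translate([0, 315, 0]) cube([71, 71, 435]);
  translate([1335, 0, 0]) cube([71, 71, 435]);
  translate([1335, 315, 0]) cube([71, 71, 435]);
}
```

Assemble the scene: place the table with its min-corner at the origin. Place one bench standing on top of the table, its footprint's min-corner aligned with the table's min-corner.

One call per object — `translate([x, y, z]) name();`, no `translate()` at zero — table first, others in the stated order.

table();
translate([0, 0, 691]) bench();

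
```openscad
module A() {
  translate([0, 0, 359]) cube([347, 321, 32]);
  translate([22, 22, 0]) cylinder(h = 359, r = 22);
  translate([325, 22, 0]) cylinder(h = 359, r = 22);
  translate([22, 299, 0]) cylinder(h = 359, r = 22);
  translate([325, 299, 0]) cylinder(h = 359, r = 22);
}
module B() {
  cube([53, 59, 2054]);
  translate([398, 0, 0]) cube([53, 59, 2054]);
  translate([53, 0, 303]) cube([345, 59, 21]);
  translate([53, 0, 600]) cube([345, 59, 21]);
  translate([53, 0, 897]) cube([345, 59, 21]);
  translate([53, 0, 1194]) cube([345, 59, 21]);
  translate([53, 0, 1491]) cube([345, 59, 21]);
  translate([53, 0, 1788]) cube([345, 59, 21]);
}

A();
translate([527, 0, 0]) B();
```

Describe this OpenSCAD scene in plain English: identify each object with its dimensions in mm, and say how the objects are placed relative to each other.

A is a four-legged stool. The seat is 347×321 mm, 32 mm thick, top at z = 391 mm. It stands on four round legs, each 44 mm in diameter, from z = 0 to the seat underside, each leg's axis is inset half a diameter from the nearest pair of seat edges (so the leg's bounding box is flush with the corner).

B is a wooden ladder with two side rails of 53×59 mm section and 2054 mm height, set 451 mm apart overall. Between them run 6 rectangular rungs (59 mm deep, 21 mm thick), front faces flush with the rails' −y face. The bottom of the first rung is 303 mm above the floor and each subsequent rung is 297 mm higher than the one below.

The ladder is on the floor beside the stool on its +x side.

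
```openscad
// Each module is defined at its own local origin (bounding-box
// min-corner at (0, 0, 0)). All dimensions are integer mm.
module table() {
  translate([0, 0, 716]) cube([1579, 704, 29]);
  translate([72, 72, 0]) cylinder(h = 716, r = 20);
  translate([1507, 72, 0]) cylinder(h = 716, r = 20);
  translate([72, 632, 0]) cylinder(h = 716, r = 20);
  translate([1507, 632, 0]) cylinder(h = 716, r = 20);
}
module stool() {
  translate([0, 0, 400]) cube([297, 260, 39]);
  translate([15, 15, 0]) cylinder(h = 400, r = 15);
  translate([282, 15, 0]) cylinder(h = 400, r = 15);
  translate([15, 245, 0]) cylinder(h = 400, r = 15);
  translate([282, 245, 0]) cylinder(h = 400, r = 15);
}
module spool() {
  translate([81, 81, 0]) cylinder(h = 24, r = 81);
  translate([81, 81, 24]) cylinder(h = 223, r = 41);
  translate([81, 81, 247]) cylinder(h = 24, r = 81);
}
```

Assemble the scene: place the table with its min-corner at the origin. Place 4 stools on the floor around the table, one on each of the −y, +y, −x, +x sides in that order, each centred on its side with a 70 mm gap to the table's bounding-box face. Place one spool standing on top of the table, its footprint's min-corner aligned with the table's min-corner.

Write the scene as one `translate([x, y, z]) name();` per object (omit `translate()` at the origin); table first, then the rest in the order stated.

table();
translate([641, -330, 0]) stool();
translate([641, 774, 0]) stool();
translate([-367, 222, 0]) stool();
translate([1649, 222, 0]) stool();
translate([0, 0, 745]) spool();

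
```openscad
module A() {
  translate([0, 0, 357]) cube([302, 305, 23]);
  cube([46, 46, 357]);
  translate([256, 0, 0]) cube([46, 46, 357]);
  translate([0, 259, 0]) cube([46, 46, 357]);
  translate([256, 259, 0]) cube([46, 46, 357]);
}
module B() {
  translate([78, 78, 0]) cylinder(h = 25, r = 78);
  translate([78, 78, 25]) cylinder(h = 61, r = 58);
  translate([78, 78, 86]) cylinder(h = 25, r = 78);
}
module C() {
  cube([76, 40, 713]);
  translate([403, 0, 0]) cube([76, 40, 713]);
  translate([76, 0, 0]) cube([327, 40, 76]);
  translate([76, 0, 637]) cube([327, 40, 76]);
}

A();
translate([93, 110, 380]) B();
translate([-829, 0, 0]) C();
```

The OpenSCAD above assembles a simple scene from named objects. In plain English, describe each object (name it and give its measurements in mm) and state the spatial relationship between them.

A is a four-legged stool. The seat is a 302×305×23 mm slab whose top surface is at z = 380 mm; four square legs, each 46×46 mm in cross-section, run from the floor (z = 0) to the underside of the seat, each flush with a corner of the seat.

B is a spool: two coaxial disc flanges of radius 78 mm and thickness 25 mm, joined by a core cylinder of radius 58 mm and height 61 mm. The lower flange rests on z = 0 and the three cylinders share a vertical axis.

C is a rectangular picture frame lying in the x–z plane (depth along y). The opening is 327 mm wide (x) by 561 mm tall (z), surrounded by a border 76 mm wide on all four sides. The frame is 40 mm deep and is made of two full-height vertical stiles with two horizontal rails fitted between them.

The spool is on top of the stool. The picture frame is on the floor beside the stool on its −x side.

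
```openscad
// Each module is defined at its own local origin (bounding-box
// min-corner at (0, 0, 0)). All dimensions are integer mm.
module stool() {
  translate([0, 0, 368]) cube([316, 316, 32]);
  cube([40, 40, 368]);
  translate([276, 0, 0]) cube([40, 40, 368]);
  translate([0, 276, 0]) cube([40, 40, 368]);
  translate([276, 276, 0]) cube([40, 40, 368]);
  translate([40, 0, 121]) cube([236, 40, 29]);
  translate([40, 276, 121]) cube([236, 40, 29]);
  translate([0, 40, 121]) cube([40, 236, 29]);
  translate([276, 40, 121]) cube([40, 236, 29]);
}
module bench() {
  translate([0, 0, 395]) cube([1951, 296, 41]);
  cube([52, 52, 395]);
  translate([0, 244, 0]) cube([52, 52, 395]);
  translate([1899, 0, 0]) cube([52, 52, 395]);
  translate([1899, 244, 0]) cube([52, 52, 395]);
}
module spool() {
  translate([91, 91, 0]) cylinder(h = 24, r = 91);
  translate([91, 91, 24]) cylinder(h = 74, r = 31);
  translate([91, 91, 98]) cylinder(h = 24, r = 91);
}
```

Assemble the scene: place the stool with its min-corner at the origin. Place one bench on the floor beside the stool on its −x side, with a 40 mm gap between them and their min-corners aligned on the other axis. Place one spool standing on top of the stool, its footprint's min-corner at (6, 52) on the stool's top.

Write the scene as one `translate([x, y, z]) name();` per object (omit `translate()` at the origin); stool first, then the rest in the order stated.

stool();
translate([-1991, 0, 0]) bench();
translate([6, 52, 400]) spool();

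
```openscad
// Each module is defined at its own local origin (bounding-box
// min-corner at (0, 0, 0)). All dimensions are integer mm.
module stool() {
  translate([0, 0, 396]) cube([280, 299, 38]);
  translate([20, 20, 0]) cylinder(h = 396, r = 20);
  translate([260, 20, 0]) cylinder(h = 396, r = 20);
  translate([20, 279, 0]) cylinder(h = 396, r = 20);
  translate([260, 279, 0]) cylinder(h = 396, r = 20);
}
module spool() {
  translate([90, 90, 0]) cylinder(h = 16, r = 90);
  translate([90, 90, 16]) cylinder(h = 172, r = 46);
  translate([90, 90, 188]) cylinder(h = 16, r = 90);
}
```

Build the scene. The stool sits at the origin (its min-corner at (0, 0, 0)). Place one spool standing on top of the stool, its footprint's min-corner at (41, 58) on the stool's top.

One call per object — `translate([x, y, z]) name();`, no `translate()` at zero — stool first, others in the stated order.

stool();
translate([41, 58, 434]) spool();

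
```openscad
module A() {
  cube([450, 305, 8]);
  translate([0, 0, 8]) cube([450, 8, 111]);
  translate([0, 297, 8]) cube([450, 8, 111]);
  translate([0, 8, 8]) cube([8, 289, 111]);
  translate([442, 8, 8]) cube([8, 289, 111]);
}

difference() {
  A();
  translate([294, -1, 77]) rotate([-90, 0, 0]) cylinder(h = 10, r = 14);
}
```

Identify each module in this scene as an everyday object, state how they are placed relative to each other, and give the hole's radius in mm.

A is an open box. The open box has a circular hole through its front wall. The hole's radius is 14 mm.

The subtracted cylinder has r = 14 mm.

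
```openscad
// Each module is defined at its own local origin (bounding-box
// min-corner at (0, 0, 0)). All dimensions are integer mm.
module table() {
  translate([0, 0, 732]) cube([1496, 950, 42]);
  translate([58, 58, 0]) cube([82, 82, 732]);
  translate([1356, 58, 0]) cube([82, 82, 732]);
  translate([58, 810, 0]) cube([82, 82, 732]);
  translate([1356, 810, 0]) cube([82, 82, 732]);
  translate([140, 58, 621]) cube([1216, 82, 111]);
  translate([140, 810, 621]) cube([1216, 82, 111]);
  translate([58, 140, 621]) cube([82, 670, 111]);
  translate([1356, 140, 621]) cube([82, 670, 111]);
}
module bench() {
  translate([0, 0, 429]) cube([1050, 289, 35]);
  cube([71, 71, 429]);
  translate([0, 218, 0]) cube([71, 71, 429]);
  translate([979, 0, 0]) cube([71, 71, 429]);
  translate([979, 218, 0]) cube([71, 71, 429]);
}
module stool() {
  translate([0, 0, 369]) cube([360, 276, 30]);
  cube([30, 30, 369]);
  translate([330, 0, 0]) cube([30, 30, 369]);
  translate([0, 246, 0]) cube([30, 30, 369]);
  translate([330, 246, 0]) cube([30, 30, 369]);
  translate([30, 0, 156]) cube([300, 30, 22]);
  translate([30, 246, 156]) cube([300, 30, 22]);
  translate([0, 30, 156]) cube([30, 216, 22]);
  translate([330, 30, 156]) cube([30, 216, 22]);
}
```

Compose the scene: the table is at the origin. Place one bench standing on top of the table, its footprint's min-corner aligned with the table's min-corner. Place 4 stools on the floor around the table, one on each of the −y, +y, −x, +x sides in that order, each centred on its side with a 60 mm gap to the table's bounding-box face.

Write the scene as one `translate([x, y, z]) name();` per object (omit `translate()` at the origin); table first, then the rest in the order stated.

table();
translate([0, 0, 774]) bench();
translate([568, -336, 0]) stool();
translate([568, 1010, 0]) stool();
translate([-420, 337, 0]) stool();
translate([1556, 337, 0]) stool();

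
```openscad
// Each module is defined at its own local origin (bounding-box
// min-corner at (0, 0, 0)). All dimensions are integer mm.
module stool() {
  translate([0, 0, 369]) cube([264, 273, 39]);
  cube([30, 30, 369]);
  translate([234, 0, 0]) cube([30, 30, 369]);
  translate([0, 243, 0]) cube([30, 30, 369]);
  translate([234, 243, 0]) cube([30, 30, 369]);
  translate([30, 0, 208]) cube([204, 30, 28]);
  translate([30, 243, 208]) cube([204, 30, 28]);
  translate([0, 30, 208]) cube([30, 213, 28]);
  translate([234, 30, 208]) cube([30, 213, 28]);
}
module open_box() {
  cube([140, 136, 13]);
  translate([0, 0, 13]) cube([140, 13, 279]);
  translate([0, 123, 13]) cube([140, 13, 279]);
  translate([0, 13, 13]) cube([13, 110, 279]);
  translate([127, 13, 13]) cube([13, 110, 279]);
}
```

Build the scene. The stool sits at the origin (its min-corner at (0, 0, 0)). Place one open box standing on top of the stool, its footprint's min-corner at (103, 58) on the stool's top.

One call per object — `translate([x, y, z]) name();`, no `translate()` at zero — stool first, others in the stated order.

stool();
translate([103, 58, 408]) open_box();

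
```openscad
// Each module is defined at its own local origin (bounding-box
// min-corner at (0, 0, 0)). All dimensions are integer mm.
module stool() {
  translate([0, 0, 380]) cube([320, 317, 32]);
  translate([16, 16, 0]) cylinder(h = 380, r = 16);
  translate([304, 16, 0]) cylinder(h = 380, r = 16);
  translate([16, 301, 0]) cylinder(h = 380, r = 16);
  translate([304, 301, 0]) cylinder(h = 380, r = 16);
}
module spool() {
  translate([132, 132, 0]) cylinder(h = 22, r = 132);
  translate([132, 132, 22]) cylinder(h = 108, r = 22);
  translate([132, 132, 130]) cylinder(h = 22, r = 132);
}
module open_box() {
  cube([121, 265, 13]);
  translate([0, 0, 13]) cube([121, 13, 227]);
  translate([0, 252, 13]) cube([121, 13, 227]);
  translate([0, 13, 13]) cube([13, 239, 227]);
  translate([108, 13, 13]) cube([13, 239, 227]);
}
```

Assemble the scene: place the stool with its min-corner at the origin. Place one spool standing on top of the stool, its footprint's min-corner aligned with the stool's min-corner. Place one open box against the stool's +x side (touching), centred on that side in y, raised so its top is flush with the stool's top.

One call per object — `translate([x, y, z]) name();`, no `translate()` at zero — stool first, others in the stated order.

stool();
translate([0, 0, 412]) spool();
translate([320, 26, 172]) open_box();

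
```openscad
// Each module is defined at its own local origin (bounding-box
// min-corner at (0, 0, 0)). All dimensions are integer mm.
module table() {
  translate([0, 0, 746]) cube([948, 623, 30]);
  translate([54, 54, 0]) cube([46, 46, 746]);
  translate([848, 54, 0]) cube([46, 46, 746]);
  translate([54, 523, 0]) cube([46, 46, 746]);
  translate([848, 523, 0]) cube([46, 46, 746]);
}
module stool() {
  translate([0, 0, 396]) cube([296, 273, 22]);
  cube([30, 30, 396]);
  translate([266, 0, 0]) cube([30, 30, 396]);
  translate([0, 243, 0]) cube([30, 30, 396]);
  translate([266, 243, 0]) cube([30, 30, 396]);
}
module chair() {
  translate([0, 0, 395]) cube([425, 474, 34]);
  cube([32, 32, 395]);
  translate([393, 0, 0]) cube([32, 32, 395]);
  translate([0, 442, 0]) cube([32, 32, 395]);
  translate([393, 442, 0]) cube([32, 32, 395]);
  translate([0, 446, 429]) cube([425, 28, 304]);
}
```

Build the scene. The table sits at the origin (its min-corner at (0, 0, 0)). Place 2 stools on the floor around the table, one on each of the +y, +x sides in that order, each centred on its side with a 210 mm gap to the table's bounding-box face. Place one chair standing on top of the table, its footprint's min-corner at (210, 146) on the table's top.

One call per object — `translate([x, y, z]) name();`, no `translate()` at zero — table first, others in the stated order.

table();
translate([326, 833, 0]) stool();
translate([1158, 175, 0]) stool();
translate([210, 146, 776]) chair();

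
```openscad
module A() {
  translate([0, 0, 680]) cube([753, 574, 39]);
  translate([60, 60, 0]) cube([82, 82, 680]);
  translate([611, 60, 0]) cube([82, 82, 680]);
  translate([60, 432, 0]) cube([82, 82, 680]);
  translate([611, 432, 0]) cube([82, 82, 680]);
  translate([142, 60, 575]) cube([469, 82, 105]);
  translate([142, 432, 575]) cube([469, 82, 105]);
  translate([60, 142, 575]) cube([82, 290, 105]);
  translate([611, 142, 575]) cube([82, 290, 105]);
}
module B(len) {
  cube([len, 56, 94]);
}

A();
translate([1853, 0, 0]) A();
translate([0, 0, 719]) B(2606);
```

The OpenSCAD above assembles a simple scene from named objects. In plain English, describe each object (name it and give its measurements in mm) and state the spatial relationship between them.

A is a rectangular dining table. The top is 753×574×39 mm with its upper surface at z = 719 mm. It stands on four 82×82 mm square legs, each inset 60 mm from the nearest pair of top edges, running from the floor to the underside of the top. Four apron rails, 82 mm thick and 105 mm tall, run between adjacent legs with their top edges flush with the underside of the top and their outer faces flush with the legs' outer faces.

B is a rectangular beam 2606 mm long (x), 56 mm deep (y), 94 mm thick (z).

The beam spans the tops of two tables placed 1100 mm apart, resting at z = 719 mm.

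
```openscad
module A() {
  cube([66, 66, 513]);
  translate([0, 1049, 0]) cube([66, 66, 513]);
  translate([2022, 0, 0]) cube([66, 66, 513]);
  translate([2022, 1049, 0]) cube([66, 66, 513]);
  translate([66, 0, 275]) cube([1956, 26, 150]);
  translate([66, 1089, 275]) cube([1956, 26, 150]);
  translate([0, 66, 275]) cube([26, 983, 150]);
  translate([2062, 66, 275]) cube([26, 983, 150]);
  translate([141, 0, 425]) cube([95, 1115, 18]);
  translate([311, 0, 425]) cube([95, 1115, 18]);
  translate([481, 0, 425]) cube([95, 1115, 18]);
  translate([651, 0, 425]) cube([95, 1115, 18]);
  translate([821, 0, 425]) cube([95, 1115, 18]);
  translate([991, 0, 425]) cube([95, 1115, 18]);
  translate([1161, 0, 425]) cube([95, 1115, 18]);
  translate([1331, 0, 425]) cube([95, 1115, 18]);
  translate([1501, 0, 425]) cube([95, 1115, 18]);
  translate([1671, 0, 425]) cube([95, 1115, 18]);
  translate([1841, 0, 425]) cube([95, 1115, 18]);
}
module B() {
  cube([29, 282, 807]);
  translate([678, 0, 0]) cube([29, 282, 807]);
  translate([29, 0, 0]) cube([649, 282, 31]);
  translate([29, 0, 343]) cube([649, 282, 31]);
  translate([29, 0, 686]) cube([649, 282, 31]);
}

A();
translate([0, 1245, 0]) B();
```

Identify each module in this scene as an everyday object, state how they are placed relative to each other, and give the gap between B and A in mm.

The bookshelf's nearest face is 130 mm from the bed frame's +y face.

A is a bed frame. B is a bookshelf. The bookshelf is on the floor beside the bed frame on its +y side. The gap between the bookshelf and the bed frame is 130 mm.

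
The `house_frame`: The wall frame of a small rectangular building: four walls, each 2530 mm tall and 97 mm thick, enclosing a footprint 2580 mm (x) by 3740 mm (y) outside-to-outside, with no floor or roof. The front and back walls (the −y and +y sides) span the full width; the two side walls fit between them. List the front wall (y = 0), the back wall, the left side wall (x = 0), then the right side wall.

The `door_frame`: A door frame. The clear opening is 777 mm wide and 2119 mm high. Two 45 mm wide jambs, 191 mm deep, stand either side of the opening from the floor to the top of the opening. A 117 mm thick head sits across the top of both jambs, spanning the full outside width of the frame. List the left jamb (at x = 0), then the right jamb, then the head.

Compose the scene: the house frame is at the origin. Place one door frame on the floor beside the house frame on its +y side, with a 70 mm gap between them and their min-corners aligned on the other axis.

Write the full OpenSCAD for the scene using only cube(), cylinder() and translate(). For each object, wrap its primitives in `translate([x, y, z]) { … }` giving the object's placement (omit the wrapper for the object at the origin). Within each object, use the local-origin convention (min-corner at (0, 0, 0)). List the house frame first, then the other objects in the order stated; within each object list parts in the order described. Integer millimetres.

cube([2580, 97, 2530]);
translate([0, 3643, 0]) cube([2580, 97, 2530]);
translate([0, 97, 0]) cube([97, 3546, 2530]);
translate([2483, 97, 0]) cube([97, 3546, 2530]);
translate([0, 3810, 0]) {
  cube([45, 191, 2119]);
  translate([822, 0, 0]) cube([45, 191, 2119]);
  translate([0, 0, 2119]) cube([867, 191, 117]);
}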